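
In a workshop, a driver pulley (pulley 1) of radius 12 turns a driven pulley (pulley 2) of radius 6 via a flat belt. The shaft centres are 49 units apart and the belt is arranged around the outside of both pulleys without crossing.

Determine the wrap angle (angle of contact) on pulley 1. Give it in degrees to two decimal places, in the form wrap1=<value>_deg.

wrap1=194.07_deg

open belt: β = asin((r2−r1)/C) = asin(-6/49) = -7.0335°
wrap1 = π − 2β = 194.0669°
wrap2 = π + 2β = 165.9331°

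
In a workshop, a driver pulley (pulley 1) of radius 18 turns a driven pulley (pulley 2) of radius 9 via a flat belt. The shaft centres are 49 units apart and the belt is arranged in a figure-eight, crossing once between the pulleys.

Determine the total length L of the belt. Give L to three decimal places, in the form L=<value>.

L=198.117

crossed belt: β = asin((r1+r2)/C) = asin(27/49) = 33.4370°
wrap1 = wrap2 = π + 2β = 246.8741°
tangent length = C·cosβ = 40.8901
L = (r1+r2)·wrap + 2·C·cosβ = 27·4.3088 + 2·40.8901 = 198.1169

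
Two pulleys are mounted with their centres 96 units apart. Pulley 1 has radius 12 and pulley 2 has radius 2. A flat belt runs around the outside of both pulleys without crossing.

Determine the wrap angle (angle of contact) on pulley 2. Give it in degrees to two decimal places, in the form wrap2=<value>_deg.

open belt: β = asin((r2−r1)/C) = asin(-10/96) = -5.9792°
wrap1 = π − 2β = 191.9583°
wrap2 = π + 2β = 168.0417°

wrap2=168.04_deg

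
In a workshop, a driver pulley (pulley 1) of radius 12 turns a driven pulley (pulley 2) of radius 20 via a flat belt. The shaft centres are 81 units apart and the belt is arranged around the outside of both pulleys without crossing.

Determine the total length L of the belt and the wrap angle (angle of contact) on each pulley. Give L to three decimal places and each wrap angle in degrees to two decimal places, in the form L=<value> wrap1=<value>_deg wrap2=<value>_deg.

open belt: β = asin((r2−r1)/C) = asin(8/81) = 5.6681°
wrap1 = π − 2β = 168.6638°
wrap2 = π + 2β = 191.3362°
tangent length = C·cosβ = 80.6040
L = r1·wrap1 + r2·wrap2 + 2·C·cosβ = 12·2.9437 + 20·3.3394 + 2·80.6040 = 263.3217

L=263.322 wrap1=168.66_deg wrap2=191.34_deg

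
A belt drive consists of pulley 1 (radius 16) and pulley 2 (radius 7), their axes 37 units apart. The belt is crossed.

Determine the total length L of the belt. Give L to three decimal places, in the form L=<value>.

crossed belt: β = asin((r1+r2)/C) = asin(23/37) = 38.4347°
wrap1 = wrap2 = π + 2β = 256.8693°
tangent length = C·cosβ = 28.9828
L = (r1+r2)·wrap + 2·C·cosβ = 23·4.4832 + 2·28.9828 = 161.0795

L=161.079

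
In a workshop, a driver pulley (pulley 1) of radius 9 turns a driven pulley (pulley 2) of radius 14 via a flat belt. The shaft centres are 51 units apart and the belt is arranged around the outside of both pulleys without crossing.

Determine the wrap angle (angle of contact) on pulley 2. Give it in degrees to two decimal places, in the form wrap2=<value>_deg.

wrap2=191.25_deg

open belt: β = asin((r2−r1)/C) = asin(5/51) = 5.6263°
wrap1 = π − 2β = 168.7475°
wrap2 = π + 2β = 191.2525°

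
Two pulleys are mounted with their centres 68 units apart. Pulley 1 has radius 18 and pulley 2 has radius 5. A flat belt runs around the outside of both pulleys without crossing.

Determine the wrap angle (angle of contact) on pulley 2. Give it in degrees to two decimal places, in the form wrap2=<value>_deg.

open belt: β = asin((r2−r1)/C) = asin(-13/68) = -11.0214°
wrap1 = π − 2β = 202.0429°
wrap2 = π + 2β = 157.9571°

wrap2=157.96_deg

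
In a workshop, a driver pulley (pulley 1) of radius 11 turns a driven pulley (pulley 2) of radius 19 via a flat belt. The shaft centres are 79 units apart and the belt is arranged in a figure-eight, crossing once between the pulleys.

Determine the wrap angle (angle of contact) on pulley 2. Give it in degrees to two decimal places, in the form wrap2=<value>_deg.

wrap2=224.64_deg

crossed belt: β = asin((r1+r2)/C) = asin(30/79) = 22.3180°
wrap1 = wrap2 = π + 2β = 224.6360°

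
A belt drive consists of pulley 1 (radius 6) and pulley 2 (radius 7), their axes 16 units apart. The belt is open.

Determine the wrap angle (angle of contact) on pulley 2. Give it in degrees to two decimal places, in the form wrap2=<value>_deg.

open belt: β = asin((r2−r1)/C) = asin(1/16) = 3.5833°
wrap1 = π − 2β = 172.8334°
wrap2 = π + 2β = 187.1666°

wrap2=187.17_deg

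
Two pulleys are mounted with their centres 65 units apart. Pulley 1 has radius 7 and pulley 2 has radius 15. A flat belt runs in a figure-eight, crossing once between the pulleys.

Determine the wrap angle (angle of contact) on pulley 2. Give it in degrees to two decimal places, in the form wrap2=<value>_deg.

crossed belt: β = asin((r1+r2)/C) = asin(22/65) = 19.7832°
wrap1 = wrap2 = π + 2β = 219.5663°

wrap2=219.57_deg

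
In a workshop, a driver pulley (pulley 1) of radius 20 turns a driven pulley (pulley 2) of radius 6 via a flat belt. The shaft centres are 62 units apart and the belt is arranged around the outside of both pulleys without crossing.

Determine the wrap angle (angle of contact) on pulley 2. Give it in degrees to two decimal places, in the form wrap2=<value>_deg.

open belt: β = asin((r2−r1)/C) = asin(-14/62) = -13.0503°
wrap1 = π − 2β = 206.1006°
wrap2 = π + 2β = 153.8994°

wrap2=153.90_deg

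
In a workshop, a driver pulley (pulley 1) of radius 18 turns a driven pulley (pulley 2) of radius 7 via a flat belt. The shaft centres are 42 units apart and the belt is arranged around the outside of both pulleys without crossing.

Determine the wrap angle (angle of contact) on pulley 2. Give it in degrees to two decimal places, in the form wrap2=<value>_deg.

open belt: β = asin((r2−r1)/C) = asin(-11/42) = -15.1831°
wrap1 = π − 2β = 210.3662°
wrap2 = π + 2β = 149.6338°

wrap2=149.63_deg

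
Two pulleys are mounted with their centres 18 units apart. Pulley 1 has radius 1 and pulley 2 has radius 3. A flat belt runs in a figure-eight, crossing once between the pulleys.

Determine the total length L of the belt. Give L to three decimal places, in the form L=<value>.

L=49.459

crossed belt: β = asin((r1+r2)/C) = asin(4/18) = 12.8396°
wrap1 = wrap2 = π + 2β = 205.6792°
tangent length = C·cosβ = 17.5499
L = (r1+r2)·wrap + 2·C·cosβ = 4·3.5898 + 2·17.5499 = 49.4590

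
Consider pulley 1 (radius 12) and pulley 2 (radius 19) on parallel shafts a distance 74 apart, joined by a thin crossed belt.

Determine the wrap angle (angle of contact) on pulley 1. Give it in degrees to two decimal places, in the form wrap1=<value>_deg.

crossed belt: β = asin((r1+r2)/C) = asin(31/74) = 24.7664°
wrap1 = wrap2 = π + 2β = 229.5327°

wrap1=229.53_deg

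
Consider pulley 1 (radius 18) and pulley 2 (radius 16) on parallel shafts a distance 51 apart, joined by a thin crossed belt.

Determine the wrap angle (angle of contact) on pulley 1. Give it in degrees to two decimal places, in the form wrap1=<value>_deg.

wrap1=263.62_deg

crossed belt: β = asin((r1+r2)/C) = asin(34/51) = 41.8103°
wrap1 = wrap2 = π + 2β = 263.6206°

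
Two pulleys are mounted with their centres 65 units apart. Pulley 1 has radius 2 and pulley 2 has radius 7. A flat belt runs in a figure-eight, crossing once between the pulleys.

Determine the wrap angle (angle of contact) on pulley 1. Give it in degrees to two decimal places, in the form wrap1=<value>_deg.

crossed belt: β = asin((r1+r2)/C) = asin(9/65) = 7.9588°
wrap1 = wrap2 = π + 2β = 195.9177°

wrap1=195.92_deg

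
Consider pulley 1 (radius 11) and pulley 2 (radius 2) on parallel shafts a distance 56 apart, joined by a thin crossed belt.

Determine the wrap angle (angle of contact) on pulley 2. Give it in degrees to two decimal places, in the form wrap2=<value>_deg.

crossed belt: β = asin((r1+r2)/C) = asin(13/56) = 13.4233°
wrap1 = wrap2 = π + 2β = 206.8465°

wrap2=206.85_deg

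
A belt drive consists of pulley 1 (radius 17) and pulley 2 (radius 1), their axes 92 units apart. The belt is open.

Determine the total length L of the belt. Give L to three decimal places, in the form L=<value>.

L=243.338

open belt: β = asin((r2−r1)/C) = asin(-16/92) = -10.0154°
wrap1 = π − 2β = 200.0308°
wrap2 = π + 2β = 159.9692°
tangent length = C·cosβ = 90.5980
L = r1·wrap1 + r2·wrap2 + 2·C·cosβ = 17·3.4912 + 1·2.7920 + 2·90.5980 = 243.3384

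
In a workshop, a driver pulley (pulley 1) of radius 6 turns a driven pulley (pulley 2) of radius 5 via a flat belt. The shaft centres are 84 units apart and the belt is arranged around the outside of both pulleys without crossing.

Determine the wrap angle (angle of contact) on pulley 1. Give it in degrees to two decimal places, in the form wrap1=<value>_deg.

open belt: β = asin((r2−r1)/C) = asin(-1/84) = -0.6821°
wrap1 = π − 2β = 181.3642°
wrap2 = π + 2β = 178.6358°

wrap1=181.36_deg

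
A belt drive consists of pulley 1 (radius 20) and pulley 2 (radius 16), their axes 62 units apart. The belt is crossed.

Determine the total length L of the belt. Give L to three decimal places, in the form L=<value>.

crossed belt: β = asin((r1+r2)/C) = asin(36/62) = 35.4959°
wrap1 = wrap2 = π + 2β = 250.9919°
tangent length = C·cosβ = 50.4777
L = (r1+r2)·wrap + 2·C·cosβ = 36·4.3806 + 2·50.4777 = 258.6583

L=258.658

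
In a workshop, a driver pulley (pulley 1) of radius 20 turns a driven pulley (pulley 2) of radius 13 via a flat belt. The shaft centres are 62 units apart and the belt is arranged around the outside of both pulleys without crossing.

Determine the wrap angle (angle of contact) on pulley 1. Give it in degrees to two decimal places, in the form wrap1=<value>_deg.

open belt: β = asin((r2−r1)/C) = asin(-7/62) = -6.4827°
wrap1 = π − 2β = 192.9654°
wrap2 = π + 2β = 167.0346°

wrap1=192.97_deg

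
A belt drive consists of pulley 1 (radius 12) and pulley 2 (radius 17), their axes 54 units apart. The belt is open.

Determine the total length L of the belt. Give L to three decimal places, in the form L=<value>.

L=199.569

open belt: β = asin((r2−r1)/C) = asin(5/54) = 5.3128°
wrap1 = π − 2β = 169.3745°
wrap2 = π + 2β = 190.6255°
tangent length = C·cosβ = 53.7680
L = r1·wrap1 + r2·wrap2 + 2·C·cosβ = 12·2.9561 + 17·3.3270 + 2·53.7680 = 199.5695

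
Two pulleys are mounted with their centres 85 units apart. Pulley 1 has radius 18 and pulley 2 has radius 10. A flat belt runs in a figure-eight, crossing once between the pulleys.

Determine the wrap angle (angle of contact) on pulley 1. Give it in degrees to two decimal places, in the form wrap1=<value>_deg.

wrap1=218.47_deg

crossed belt: β = asin((r1+r2)/C) = asin(28/85) = 19.2331°
wrap1 = wrap2 = π + 2β = 218.4662°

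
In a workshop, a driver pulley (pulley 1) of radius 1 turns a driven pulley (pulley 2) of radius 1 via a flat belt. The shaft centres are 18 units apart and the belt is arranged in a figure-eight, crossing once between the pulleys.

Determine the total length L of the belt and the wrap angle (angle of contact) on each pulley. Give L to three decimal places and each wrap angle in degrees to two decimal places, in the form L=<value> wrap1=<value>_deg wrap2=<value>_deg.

crossed belt: β = asin((r1+r2)/C) = asin(2/18) = 6.3794°
wrap1 = wrap2 = π + 2β = 192.7587°
tangent length = C·cosβ = 17.8885
L = (r1+r2)·wrap + 2·C·cosβ = 2·3.3643 + 2·17.8885 = 42.5056

L=42.506 wrap1=192.76_deg wrap2=192.76_deg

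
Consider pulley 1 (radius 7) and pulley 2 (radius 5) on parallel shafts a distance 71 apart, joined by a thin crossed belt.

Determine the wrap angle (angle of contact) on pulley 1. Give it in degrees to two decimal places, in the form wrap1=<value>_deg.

wrap1=199.46_deg

crossed belt: β = asin((r1+r2)/C) = asin(12/71) = 9.7305°
wrap1 = wrap2 = π + 2β = 199.4610°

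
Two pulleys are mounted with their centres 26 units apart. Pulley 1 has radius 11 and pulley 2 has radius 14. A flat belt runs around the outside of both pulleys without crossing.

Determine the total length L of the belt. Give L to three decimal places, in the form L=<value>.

open belt: β = asin((r2−r1)/C) = asin(3/26) = 6.6258°
wrap1 = π − 2β = 166.7484°
wrap2 = π + 2β = 193.2516°
tangent length = C·cosβ = 25.8263
L = r1·wrap1 + r2·wrap2 + 2·C·cosβ = 11·2.9103 + 14·3.3729 + 2·25.8263 = 130.8864

L=130.886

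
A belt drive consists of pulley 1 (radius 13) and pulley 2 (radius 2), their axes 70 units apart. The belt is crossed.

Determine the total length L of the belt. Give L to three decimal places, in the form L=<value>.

crossed belt: β = asin((r1+r2)/C) = asin(15/70) = 12.3736°
wrap1 = wrap2 = π + 2β = 204.7473°
tangent length = C·cosβ = 68.3740
L = (r1+r2)·wrap + 2·C·cosβ = 15·3.5735 + 2·68.3740 = 190.3506

L=190.351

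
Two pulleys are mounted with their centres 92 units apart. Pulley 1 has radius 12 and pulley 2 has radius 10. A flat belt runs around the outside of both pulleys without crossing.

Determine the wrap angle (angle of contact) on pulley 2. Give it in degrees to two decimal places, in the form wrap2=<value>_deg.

wrap2=177.51_deg

open belt: β = asin((r2−r1)/C) = asin(-2/92) = -1.2457°
wrap1 = π − 2β = 182.4913°
wrap2 = π + 2β = 177.5087°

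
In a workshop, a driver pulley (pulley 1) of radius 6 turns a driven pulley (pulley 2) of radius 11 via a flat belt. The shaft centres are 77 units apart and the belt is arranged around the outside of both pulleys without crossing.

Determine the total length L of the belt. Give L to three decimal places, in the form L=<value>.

open belt: β = asin((r2−r1)/C) = asin(5/77) = 3.7231°
wrap1 = π − 2β = 172.5538°
wrap2 = π + 2β = 187.4462°
tangent length = C·cosβ = 76.8375
L = r1·wrap1 + r2·wrap2 + 2·C·cosβ = 6·3.0116 + 11·3.2716 + 2·76.8375 = 207.7319

L=207.732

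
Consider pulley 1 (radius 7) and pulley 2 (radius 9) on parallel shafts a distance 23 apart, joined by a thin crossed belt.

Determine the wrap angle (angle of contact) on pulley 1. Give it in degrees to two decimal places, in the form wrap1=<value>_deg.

crossed belt: β = asin((r1+r2)/C) = asin(16/23) = 44.0792°
wrap1 = wrap2 = π + 2β = 268.1584°

wrap1=268.16_deg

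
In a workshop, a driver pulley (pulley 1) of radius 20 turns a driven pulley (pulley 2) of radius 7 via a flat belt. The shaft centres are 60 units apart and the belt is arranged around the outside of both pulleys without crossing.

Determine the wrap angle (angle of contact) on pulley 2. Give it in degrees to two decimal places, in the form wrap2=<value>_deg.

wrap2=154.97_deg

open belt: β = asin((r2−r1)/C) = asin(-13/60) = -12.5133°
wrap1 = π − 2β = 205.0267°
wrap2 = π + 2β = 154.9733°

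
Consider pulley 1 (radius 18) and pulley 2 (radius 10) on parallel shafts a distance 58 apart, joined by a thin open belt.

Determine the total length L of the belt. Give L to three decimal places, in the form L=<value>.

L=205.070

open belt: β = asin((r2−r1)/C) = asin(-8/58) = -7.9281°
wrap1 = π − 2β = 195.8563°
wrap2 = π + 2β = 164.1437°
tangent length = C·cosβ = 57.4456
L = r1·wrap1 + r2·wrap2 + 2·C·cosβ = 18·3.4183 + 10·2.8648 + 2·57.4456 = 205.0698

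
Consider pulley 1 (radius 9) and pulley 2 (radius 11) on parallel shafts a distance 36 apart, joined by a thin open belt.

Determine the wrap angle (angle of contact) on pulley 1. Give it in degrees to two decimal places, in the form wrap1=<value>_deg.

open belt: β = asin((r2−r1)/C) = asin(2/36) = 3.1847°
wrap1 = π − 2β = 173.6305°
wrap2 = π + 2β = 186.3695°

wrap1=173.63_deg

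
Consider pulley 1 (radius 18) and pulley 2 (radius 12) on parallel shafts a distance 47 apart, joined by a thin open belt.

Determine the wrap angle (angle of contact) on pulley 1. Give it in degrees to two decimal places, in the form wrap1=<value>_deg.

wrap1=194.67_deg

open belt: β = asin((r2−r1)/C) = asin(-6/47) = -7.3344°
wrap1 = π − 2β = 194.6687°
wrap2 = π + 2β = 165.3313°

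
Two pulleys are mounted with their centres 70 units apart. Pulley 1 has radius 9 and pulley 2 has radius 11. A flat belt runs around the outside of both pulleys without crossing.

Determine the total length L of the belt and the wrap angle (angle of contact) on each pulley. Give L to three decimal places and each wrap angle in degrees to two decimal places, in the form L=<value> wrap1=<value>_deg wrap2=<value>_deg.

open belt: β = asin((r2−r1)/C) = asin(2/70) = 1.6372°
wrap1 = π − 2β = 176.7255°
wrap2 = π + 2β = 183.2745°
tangent length = C·cosβ = 69.9714
L = r1·wrap1 + r2·wrap2 + 2·C·cosβ = 9·3.0844 + 11·3.1987 + 2·69.9714 = 202.8890

L=202.889 wrap1=176.73_deg wrap2=183.27_deg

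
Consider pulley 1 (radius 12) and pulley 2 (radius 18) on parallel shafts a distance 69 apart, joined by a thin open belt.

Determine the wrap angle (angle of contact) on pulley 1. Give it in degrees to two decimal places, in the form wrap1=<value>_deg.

wrap1=170.02_deg

open belt: β = asin((r2−r1)/C) = asin(6/69) = 4.9885°
wrap1 = π − 2β = 170.0229°
wrap2 = π + 2β = 189.9771°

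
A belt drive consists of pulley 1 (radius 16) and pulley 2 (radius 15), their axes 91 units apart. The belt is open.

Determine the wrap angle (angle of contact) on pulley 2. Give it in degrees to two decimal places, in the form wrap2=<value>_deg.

open belt: β = asin((r2−r1)/C) = asin(-1/91) = -0.6296°
wrap1 = π − 2β = 181.2593°
wrap2 = π + 2β = 178.7407°

wrap2=178.74_deg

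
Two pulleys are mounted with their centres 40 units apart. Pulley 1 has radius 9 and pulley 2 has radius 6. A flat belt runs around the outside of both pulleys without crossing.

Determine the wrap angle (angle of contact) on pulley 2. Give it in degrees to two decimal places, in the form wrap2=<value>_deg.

wrap2=171.40_deg

open belt: β = asin((r2−r1)/C) = asin(-3/40) = -4.3012°
wrap1 = π − 2β = 188.6024°
wrap2 = π + 2β = 171.3976°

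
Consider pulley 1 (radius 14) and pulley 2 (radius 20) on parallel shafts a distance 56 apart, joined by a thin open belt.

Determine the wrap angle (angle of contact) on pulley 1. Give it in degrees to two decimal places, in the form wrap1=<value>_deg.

wrap1=167.70_deg

open belt: β = asin((r2−r1)/C) = asin(6/56) = 6.1506°
wrap1 = π − 2β = 167.6987°
wrap2 = π + 2β = 192.3013°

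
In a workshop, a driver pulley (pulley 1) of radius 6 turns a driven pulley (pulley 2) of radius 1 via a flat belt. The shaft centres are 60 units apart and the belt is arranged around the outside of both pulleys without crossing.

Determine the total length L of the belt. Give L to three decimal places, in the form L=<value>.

open belt: β = asin((r2−r1)/C) = asin(-5/60) = -4.7802°
wrap1 = π − 2β = 189.5604°
wrap2 = π + 2β = 170.4396°
tangent length = C·cosβ = 59.7913
L = r1·wrap1 + r2·wrap2 + 2·C·cosβ = 6·3.3085 + 1·2.9747 + 2·59.7913 = 142.4081

L=142.408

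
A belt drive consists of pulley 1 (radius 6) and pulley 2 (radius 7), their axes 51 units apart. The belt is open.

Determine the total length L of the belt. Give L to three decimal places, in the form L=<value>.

open belt: β = asin((r2−r1)/C) = asin(1/51) = 1.1235°
wrap1 = π − 2β = 177.7530°
wrap2 = π + 2β = 182.2470°
tangent length = C·cosβ = 50.9902
L = r1·wrap1 + r2·wrap2 + 2·C·cosβ = 6·3.1024 + 7·3.1808 + 2·50.9902 = 142.8603

L=142.860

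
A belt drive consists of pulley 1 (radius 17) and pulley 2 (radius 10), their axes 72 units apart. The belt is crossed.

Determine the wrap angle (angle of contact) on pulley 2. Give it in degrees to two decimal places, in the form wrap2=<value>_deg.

wrap2=224.05_deg

crossed belt: β = asin((r1+r2)/C) = asin(27/72) = 22.0243°
wrap1 = wrap2 = π + 2β = 224.0486°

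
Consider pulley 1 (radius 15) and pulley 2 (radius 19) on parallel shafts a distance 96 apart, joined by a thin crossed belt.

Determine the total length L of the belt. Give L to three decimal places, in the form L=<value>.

L=310.987

crossed belt: β = asin((r1+r2)/C) = asin(34/96) = 20.7424°
wrap1 = wrap2 = π + 2β = 221.4848°
tangent length = C·cosβ = 89.7775
L = (r1+r2)·wrap + 2·C·cosβ = 34·3.8656 + 2·89.7775 = 310.9867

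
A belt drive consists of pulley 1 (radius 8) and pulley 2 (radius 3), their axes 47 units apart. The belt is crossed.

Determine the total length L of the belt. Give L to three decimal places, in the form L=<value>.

L=131.144

crossed belt: β = asin((r1+r2)/C) = asin(11/47) = 13.5352°
wrap1 = wrap2 = π + 2β = 207.0704°
tangent length = C·cosβ = 45.6946
L = (r1+r2)·wrap + 2·C·cosβ = 11·3.6141 + 2·45.6946 = 131.1439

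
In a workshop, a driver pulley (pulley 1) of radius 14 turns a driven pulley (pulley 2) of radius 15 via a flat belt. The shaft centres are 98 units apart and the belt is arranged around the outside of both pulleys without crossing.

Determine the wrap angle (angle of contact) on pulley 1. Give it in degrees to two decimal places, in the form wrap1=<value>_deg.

wrap1=178.83_deg

open belt: β = asin((r2−r1)/C) = asin(1/98) = 0.5847°
wrap1 = π − 2β = 178.8307°
wrap2 = π + 2β = 181.1693°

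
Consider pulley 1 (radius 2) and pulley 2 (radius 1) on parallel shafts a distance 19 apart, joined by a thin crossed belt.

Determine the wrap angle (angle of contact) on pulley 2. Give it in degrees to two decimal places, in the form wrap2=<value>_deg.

crossed belt: β = asin((r1+r2)/C) = asin(3/19) = 9.0847°
wrap1 = wrap2 = π + 2β = 198.1694°

wrap2=198.17_deg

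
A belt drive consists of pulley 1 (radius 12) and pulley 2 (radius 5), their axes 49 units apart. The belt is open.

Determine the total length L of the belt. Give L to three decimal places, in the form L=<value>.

open belt: β = asin((r2−r1)/C) = asin(-7/49) = -8.2132°
wrap1 = π − 2β = 196.4264°
wrap2 = π + 2β = 163.5736°
tangent length = C·cosβ = 48.4974
L = r1·wrap1 + r2·wrap2 + 2·C·cosβ = 12·3.4283 + 5·2.8549 + 2·48.4974 = 152.4088

L=152.409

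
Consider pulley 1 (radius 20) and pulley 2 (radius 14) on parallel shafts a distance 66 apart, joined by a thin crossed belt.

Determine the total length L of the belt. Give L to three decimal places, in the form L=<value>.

crossed belt: β = asin((r1+r2)/C) = asin(34/66) = 31.0076°
wrap1 = wrap2 = π + 2β = 242.0152°
tangent length = C·cosβ = 56.5685
L = (r1+r2)·wrap + 2·C·cosβ = 34·4.2240 + 2·56.5685 = 256.7518

L=256.752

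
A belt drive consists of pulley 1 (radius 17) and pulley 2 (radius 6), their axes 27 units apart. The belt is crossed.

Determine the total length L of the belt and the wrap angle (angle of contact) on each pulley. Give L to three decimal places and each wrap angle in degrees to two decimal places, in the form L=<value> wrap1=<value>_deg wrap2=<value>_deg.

crossed belt: β = asin((r1+r2)/C) = asin(23/27) = 58.4137°
wrap1 = wrap2 = π + 2β = 296.8273°
tangent length = C·cosβ = 14.1421
L = (r1+r2)·wrap + 2·C·cosβ = 23·5.1806 + 2·14.1421 = 147.4384

L=147.438 wrap1=296.83_deg wrap2=296.83_deg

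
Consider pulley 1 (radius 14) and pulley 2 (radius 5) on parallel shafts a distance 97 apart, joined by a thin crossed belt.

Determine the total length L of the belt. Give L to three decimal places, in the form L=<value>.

crossed belt: β = asin((r1+r2)/C) = asin(19/97) = 11.2959°
wrap1 = wrap2 = π + 2β = 202.5918°
tangent length = C·cosβ = 95.1210
L = (r1+r2)·wrap + 2·C·cosβ = 19·3.5359 + 2·95.1210 = 257.4239

L=257.424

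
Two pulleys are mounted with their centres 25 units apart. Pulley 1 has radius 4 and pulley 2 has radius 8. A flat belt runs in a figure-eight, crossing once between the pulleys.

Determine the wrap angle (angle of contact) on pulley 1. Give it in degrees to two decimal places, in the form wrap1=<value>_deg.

wrap1=237.37_deg

crossed belt: β = asin((r1+r2)/C) = asin(12/25) = 28.6854°
wrap1 = wrap2 = π + 2β = 237.3708°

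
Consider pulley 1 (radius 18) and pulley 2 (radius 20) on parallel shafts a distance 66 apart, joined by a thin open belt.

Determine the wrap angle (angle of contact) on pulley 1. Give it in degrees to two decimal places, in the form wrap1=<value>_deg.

open belt: β = asin((r2−r1)/C) = asin(2/66) = 1.7365°
wrap1 = π − 2β = 176.5270°
wrap2 = π + 2β = 183.4730°

wrap1=176.53_deg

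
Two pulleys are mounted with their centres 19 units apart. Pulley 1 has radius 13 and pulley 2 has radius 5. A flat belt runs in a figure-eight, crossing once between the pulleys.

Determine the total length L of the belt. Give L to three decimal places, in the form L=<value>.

L=113.531

crossed belt: β = asin((r1+r2)/C) = asin(18/19) = 71.3283°
wrap1 = wrap2 = π + 2β = 322.6566°
tangent length = C·cosβ = 6.0828
L = (r1+r2)·wrap + 2·C·cosβ = 18·5.6314 + 2·6.0828 = 113.5311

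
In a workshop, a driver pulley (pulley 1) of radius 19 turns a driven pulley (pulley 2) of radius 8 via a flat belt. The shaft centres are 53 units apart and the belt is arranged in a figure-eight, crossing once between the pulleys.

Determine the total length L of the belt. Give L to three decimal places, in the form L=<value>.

L=204.901

crossed belt: β = asin((r1+r2)/C) = asin(27/53) = 30.6261°
wrap1 = wrap2 = π + 2β = 241.2523°
tangent length = C·cosβ = 45.6070
L = (r1+r2)·wrap + 2·C·cosβ = 27·4.2106 + 2·45.6070 = 204.9015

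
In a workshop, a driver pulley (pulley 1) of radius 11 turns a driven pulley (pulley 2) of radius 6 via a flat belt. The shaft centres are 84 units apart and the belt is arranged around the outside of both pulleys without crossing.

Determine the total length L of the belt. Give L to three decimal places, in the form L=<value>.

open belt: β = asin((r2−r1)/C) = asin(-5/84) = -3.4125°
wrap1 = π − 2β = 186.8250°
wrap2 = π + 2β = 173.1750°
tangent length = C·cosβ = 83.8511
L = r1·wrap1 + r2·wrap2 + 2·C·cosβ = 11·3.2607 + 6·3.0225 + 2·83.8511 = 221.7048

L=221.705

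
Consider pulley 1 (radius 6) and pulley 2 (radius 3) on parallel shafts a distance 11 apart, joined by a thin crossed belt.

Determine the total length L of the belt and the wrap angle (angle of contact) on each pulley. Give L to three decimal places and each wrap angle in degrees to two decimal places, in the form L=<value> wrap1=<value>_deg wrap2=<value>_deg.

L=58.172 wrap1=289.81_deg wrap2=289.81_deg

crossed belt: β = asin((r1+r2)/C) = asin(9/11) = 54.9032°
wrap1 = wrap2 = π + 2β = 289.8064°
tangent length = C·cosβ = 6.3246
L = (r1+r2)·wrap + 2·C·cosβ = 9·5.0581 + 2·6.3246 = 58.1718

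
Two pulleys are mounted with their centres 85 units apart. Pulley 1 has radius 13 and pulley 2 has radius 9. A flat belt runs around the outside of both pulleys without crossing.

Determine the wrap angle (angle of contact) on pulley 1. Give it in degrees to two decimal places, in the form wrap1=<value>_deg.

wrap1=185.39_deg

open belt: β = asin((r2−r1)/C) = asin(-4/85) = -2.6973°
wrap1 = π − 2β = 185.3945°
wrap2 = π + 2β = 174.6055°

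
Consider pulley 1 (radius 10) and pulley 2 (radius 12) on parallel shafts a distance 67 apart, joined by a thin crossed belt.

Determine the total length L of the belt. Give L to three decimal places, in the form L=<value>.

L=210.406

crossed belt: β = asin((r1+r2)/C) = asin(22/67) = 19.1692°
wrap1 = wrap2 = π + 2β = 218.3383°
tangent length = C·cosβ = 63.2851
L = (r1+r2)·wrap + 2·C·cosβ = 22·3.8107 + 2·63.2851 = 210.4060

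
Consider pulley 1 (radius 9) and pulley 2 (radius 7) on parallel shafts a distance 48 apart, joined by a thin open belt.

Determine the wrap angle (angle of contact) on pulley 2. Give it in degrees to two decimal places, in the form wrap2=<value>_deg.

open belt: β = asin((r2−r1)/C) = asin(-2/48) = -2.3880°
wrap1 = π − 2β = 184.7760°
wrap2 = π + 2β = 175.2240°

wrap2=175.22_deg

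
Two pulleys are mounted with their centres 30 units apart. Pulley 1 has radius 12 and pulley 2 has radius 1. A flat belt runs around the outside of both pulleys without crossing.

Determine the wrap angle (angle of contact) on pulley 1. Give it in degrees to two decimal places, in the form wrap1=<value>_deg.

open belt: β = asin((r2−r1)/C) = asin(-11/30) = -21.5102°
wrap1 = π − 2β = 223.0204°
wrap2 = π + 2β = 136.9796°

wrap1=223.02_deg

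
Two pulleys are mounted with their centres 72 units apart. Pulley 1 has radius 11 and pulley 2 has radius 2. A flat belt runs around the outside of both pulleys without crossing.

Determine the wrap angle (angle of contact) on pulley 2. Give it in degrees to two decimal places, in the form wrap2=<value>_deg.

open belt: β = asin((r2−r1)/C) = asin(-9/72) = -7.1808°
wrap1 = π − 2β = 194.3615°
wrap2 = π + 2β = 165.6385°

wrap2=165.64_deg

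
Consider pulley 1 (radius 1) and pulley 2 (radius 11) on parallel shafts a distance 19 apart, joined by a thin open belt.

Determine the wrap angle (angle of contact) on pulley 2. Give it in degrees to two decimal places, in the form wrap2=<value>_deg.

wrap2=243.51_deg

open belt: β = asin((r2−r1)/C) = asin(10/19) = 31.7569°
wrap1 = π − 2β = 116.4863°
wrap2 = π + 2β = 243.5137°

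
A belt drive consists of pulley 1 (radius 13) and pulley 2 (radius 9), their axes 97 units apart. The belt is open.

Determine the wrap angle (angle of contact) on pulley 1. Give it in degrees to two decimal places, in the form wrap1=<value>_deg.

open belt: β = asin((r2−r1)/C) = asin(-4/97) = -2.3634°
wrap1 = π − 2β = 184.7268°
wrap2 = π + 2β = 175.2732°

wrap1=184.73_deg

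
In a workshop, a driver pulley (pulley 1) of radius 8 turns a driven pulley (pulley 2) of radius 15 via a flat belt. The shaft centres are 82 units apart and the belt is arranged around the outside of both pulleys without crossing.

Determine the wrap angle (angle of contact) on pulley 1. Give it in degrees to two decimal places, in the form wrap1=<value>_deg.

wrap1=170.21_deg

open belt: β = asin((r2−r1)/C) = asin(7/82) = 4.8971°
wrap1 = π − 2β = 170.2059°
wrap2 = π + 2β = 189.7941°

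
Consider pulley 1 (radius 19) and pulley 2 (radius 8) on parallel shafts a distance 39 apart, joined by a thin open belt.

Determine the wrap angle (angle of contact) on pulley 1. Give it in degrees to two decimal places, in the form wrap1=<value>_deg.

open belt: β = asin((r2−r1)/C) = asin(-11/39) = -16.3827°
wrap1 = π − 2β = 212.7653°
wrap2 = π + 2β = 147.2347°

wrap1=212.77_deg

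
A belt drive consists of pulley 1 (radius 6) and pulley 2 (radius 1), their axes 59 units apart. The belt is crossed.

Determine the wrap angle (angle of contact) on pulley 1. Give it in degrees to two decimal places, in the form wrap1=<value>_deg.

crossed belt: β = asin((r1+r2)/C) = asin(7/59) = 6.8139°
wrap1 = wrap2 = π + 2β = 193.6277°

wrap1=193.63_deg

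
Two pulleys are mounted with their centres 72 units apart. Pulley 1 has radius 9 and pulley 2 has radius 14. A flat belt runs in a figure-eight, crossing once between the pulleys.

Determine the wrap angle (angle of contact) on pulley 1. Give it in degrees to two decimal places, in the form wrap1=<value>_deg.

crossed belt: β = asin((r1+r2)/C) = asin(23/72) = 18.6293°
wrap1 = wrap2 = π + 2β = 217.2587°

wrap1=217.26_deg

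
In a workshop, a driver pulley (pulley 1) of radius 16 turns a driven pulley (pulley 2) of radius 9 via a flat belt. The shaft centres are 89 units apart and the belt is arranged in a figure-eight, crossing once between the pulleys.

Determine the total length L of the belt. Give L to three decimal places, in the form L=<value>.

crossed belt: β = asin((r1+r2)/C) = asin(25/89) = 16.3139°
wrap1 = wrap2 = π + 2β = 212.6277°
tangent length = C·cosβ = 85.4166
L = (r1+r2)·wrap + 2·C·cosβ = 25·3.7111 + 2·85.4166 = 263.6096

L=263.610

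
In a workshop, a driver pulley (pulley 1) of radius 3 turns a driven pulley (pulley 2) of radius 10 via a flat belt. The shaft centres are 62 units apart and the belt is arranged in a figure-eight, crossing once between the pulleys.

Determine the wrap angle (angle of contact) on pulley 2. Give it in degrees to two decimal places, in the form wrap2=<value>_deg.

crossed belt: β = asin((r1+r2)/C) = asin(13/62) = 12.1034°
wrap1 = wrap2 = π + 2β = 204.2069°

wrap2=204.21_deg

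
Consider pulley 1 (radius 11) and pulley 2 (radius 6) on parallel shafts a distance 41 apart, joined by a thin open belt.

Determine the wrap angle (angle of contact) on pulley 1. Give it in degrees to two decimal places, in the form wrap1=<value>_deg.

open belt: β = asin((r2−r1)/C) = asin(-5/41) = -7.0047°
wrap1 = π − 2β = 194.0095°
wrap2 = π + 2β = 165.9905°

wrap1=194.01_deg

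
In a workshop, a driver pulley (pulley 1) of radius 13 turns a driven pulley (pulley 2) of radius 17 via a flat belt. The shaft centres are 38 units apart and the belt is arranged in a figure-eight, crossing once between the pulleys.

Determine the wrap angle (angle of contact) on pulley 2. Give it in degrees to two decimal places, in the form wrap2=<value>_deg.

crossed belt: β = asin((r1+r2)/C) = asin(30/38) = 52.1364°
wrap1 = wrap2 = π + 2β = 284.2727°

wrap2=284.27_deg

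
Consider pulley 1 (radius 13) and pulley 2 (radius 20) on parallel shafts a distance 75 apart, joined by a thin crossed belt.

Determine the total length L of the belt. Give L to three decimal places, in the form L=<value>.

L=268.442

crossed belt: β = asin((r1+r2)/C) = asin(33/75) = 26.1039°
wrap1 = wrap2 = π + 2β = 232.2078°
tangent length = C·cosβ = 67.3498
L = (r1+r2)·wrap + 2·C·cosβ = 33·4.0528 + 2·67.3498 = 268.4417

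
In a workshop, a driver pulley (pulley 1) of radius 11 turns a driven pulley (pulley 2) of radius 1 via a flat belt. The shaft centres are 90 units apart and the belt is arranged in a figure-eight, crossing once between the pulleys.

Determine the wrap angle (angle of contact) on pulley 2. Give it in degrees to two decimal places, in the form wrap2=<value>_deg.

crossed belt: β = asin((r1+r2)/C) = asin(12/90) = 7.6623°
wrap1 = wrap2 = π + 2β = 195.3245°

wrap2=195.32_deg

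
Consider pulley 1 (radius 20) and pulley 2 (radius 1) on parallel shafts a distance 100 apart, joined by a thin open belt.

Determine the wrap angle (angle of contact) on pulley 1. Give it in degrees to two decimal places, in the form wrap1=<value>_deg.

open belt: β = asin((r2−r1)/C) = asin(-19/100) = -10.9528°
wrap1 = π − 2β = 201.9056°
wrap2 = π + 2β = 158.0944°

wrap1=201.91_deg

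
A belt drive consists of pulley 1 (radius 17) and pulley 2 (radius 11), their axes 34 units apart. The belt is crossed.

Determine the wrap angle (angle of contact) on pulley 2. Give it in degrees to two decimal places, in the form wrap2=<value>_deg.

wrap2=290.88_deg

crossed belt: β = asin((r1+r2)/C) = asin(28/34) = 55.4397°
wrap1 = wrap2 = π + 2β = 290.8794°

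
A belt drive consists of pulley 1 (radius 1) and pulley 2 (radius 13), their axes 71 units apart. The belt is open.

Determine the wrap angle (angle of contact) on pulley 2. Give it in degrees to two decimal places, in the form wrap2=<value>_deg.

open belt: β = asin((r2−r1)/C) = asin(12/71) = 9.7305°
wrap1 = π − 2β = 160.5390°
wrap2 = π + 2β = 199.4610°

wrap2=199.46_deg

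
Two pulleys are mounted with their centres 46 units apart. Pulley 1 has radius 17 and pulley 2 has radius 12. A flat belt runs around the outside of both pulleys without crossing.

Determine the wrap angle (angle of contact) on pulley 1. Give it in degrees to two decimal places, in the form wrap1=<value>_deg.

wrap1=192.48_deg

open belt: β = asin((r2−r1)/C) = asin(-5/46) = -6.2401°
wrap1 = π − 2β = 192.4803°
wrap2 = π + 2β = 167.5197°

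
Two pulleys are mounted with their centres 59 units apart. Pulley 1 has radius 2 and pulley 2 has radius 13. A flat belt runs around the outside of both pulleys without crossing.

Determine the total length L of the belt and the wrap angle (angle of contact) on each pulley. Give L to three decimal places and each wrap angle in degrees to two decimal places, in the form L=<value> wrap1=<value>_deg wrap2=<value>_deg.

open belt: β = asin((r2−r1)/C) = asin(11/59) = 10.7451°
wrap1 = π − 2β = 158.5097°
wrap2 = π + 2β = 201.4903°
tangent length = C·cosβ = 57.9655
L = r1·wrap1 + r2·wrap2 + 2·C·cosβ = 2·2.7665 + 13·3.5167 + 2·57.9655 = 167.1807

L=167.181 wrap1=158.51_deg wrap2=201.49_deg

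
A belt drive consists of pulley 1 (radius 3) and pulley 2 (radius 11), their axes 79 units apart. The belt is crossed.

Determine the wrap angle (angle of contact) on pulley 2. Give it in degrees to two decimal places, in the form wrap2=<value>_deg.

crossed belt: β = asin((r1+r2)/C) = asin(14/79) = 10.2076°
wrap1 = wrap2 = π + 2β = 200.4152°

wrap2=200.42_deg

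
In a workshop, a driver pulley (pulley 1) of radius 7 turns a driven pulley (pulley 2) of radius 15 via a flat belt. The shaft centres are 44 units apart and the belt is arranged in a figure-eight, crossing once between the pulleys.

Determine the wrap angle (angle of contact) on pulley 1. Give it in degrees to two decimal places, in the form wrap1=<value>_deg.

crossed belt: β = asin((r1+r2)/C) = asin(22/44) = 30.0000°
wrap1 = wrap2 = π + 2β = 240.0000°

wrap1=240.00_deg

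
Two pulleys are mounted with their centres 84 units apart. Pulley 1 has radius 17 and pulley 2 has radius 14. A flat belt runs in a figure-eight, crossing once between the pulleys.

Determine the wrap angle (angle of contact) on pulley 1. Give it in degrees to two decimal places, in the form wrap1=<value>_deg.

crossed belt: β = asin((r1+r2)/C) = asin(31/84) = 21.6569°
wrap1 = wrap2 = π + 2β = 223.3138°

wrap1=223.31_deg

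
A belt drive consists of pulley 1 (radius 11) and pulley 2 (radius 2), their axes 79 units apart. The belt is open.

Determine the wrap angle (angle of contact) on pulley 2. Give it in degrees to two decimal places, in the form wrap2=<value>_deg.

wrap2=166.92_deg

open belt: β = asin((r2−r1)/C) = asin(-9/79) = -6.5416°
wrap1 = π − 2β = 193.0831°
wrap2 = π + 2β = 166.9169°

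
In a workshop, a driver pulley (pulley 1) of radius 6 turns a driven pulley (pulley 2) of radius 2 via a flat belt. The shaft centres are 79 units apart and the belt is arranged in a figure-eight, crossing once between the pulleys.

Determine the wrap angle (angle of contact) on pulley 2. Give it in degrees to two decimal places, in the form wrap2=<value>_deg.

wrap2=191.62_deg

crossed belt: β = asin((r1+r2)/C) = asin(8/79) = 5.8121°
wrap1 = wrap2 = π + 2β = 191.6241°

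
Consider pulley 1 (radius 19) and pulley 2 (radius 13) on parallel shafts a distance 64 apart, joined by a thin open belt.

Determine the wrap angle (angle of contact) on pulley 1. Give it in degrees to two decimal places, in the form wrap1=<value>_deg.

wrap1=190.76_deg

open belt: β = asin((r2−r1)/C) = asin(-6/64) = -5.3794°
wrap1 = π − 2β = 190.7588°
wrap2 = π + 2β = 169.2412°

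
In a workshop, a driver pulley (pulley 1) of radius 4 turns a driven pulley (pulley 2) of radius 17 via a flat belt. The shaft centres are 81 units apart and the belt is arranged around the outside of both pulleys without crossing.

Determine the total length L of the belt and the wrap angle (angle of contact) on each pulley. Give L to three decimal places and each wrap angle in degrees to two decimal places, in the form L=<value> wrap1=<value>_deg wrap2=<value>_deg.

L=230.064 wrap1=161.53_deg wrap2=198.47_deg

open belt: β = asin((r2−r1)/C) = asin(13/81) = 9.2356°
wrap1 = π − 2β = 161.5289°
wrap2 = π + 2β = 198.4711°
tangent length = C·cosβ = 79.9500
L = r1·wrap1 + r2·wrap2 + 2·C·cosβ = 4·2.8192 + 17·3.4640 + 2·79.9500 = 230.0644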